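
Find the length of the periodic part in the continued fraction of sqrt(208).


Run the CF algorithm for sqrt(208).
a_0 = floor(sqrt(208)) = 14; set m_0=0, q_0=1.
Recurrence: m' = q*a - m,  q' = (d - m'^2)/q,  a' = floor((a_0 + m')/q').
  step 1: m=14, q=12, a=2
  step 2: m=10, q=9, a=2
  step 3: m=8, q=16, a=1
  step 4: m=8, q=9, a=2
  step 5: m=10, q=12, a=2
  step 6: m=14, q=1, a=28
a_6 = 2*a_0 = 28, so the period closes here.
sqrt(208) = [14; 2, 2, 1, 2, 2, 28]
Period length = 6

6


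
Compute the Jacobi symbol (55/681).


Compute (55/681) via quadratic reciprocity:
  reciprocity: (55/681) -> +(681/55)
  reduce: (21/55)
  reciprocity: (21/55) -> +(55/21)
  reduce: (13/21)
  reciprocity: (13/21) -> +(21/13)
  reduce: (8/13)
  pull out 2: (2/13) = -1  (since 13 mod 8 = 5)
  pull out 2: (2/13) = -1  (since 13 mod 8 = 5)
  pull out 2: (2/13) = -1  (since 13 mod 8 = 5)
  (1/13) = 1
Product of signs = -1

-1


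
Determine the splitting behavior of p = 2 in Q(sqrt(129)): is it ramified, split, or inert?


K = Q(sqrt(129)). Since d mod 4 = 1, disc(K) = 129.
Check p | disc: 129 mod 2 = 1.
p=2 does not divide disc (d is 1 mod 4). 2 splits iff d = 1 mod 8.
d mod 8 = 1, so (d/2) = 1.
(d/p) = 1, so p splits: (p) = P*P' with e=1, f=1, g=2.
Therefore p is split.

split


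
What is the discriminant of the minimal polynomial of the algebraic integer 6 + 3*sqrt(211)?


The element 6 + 3*sqrt(211) has minimal polynomial:
x^2 - 12*x - 1863
Discriminant = (-12)^2 - 4*(-1863)
= 144 + 7452
= 7596

7596


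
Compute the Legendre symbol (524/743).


p = 743 is prime, so compute (524/743) with the reciprocity algorithm (Jacobi-symbol steps: pull out 2s via (2/n), flip via reciprocity, reduce):
  pull out 2: (2/743) = +1  (since 743 mod 8 = 7)
  pull out 2: (2/743) = +1  (since 743 mod 8 = 7)
  reciprocity: (131/743) -> -(743/131)
  reduce: (88/131)
  pull out 2: (2/131) = -1  (since 131 mod 8 = 3)
  pull out 2: (2/131) = -1  (since 131 mod 8 = 3)
  pull out 2: (2/131) = -1  (since 131 mod 8 = 3)
  reciprocity: (11/131) -> -(131/11)
  reduce: (10/11)
  pull out 2: (2/11) = -1  (since 11 mod 8 = 3)
  reciprocity: (5/11) -> +(11/5)
  reduce: (1/5)
  (1/5) = 1
Product of signs = 1
(524/743) = 1

1


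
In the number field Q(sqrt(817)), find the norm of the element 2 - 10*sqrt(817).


N(a + b*sqrt(d)) = a^2 - d*b^2
= (2)^2 - (817)*(-10)^2
= 4 - 81700
= -81696

-81696


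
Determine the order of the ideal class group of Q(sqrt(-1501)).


K = Q(sqrt(-1501)). d mod 4 = 3, so D = disc(K) = 4d = -6004
h(K) equals the number of primitive reduced positive-definite forms (a, b, c) = a*x^2 + b*x*y + c*y^2 with b^2 - 4ac = D,
where reduced means |b| <= a <= c, with b >= 0 whenever |b| = a or a = c, and primitive means gcd(a, b, c) = 1.
Reduced forces 3a^2 <= |D| = 6004, so 1 <= a <= 44; b must have the parity of D, and c = (b^2 - D)/(4a) must be an integer >= a.
Enumerate a = 1..44, b in [-a, a]:
  a=1: (1, 0, 1501)  [1]
  a=2: (2, 2, 751)  [1]
  a=3..4: none
  a=5: (5, -4, 301), (5, 4, 301)  [2]
  a=6: none
  a=7: (7, -4, 215), (7, 4, 215)  [2]
  a=8..9: none
  a=10: (10, -6, 151), (10, 6, 151)  [2]
  a=11..13: none
  a=14: (14, -10, 109), (14, 10, 109)  [2]
  a=15..18: none
  a=19: (19, 0, 79)  [1]
  a=20..24: none
  a=25: (25, -14, 62), (25, 14, 62)  [2]
  a=26..28: none
  a=29: (29, -12, 53), (29, 12, 53)  [2]
  a=30: none
  a=31: (31, -14, 50), (31, 14, 50)  [2]
  a=32..34: none
  a=35: (35, -24, 47), (35, -4, 43), (35, 4, 43), (35, 24, 47)  [4]
  a=36: none
  a=37: (37, -8, 41), (37, 8, 41)  [2]
  a=38: (38, 38, 49)  [1]
  a=39..44: none
Total reduced forms: 1 + 1 + 2 + 2 + 2 + 2 + 1 + 2 + 2 + 2 + 4 + 2 + 1 = 24
h = 24

24


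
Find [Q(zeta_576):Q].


The degree equals Euler's totient phi(576).
576 = 2^6 * 3^2
phi(576) = 192

192


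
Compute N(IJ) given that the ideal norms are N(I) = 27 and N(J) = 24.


N(IJ) = N(I) * N(J)
= 27 * 24
= 648

648


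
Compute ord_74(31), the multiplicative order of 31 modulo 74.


We want ord_74(31), the smallest k >= 1 with 31^k = 1 mod 74.
n = 74 = 2 * 37, phi(74) = 36; the order divides phi(n).
Divisors of 36: 1, 2, 3, 4, 6, 9, 12, 18, 36
Repeated squaring mod 74: 31^1 = 31, 31^2 = 73, 31^4 = 1, 31^8 = 1, 31^16 = 1, 31^32 = 1
Test divisors in increasing order:
  k=1: 31^1 = 31 mod 74
  k=2: 31^2 = 73 mod 74
  k=3: 31^3 = 73 * 31 = 43 mod 74
  k=4: 31^4 = 1 mod 74  <- first divisor giving 1
Order = 4

4


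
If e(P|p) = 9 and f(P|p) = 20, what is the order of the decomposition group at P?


|D_P| = e * f
= 9 * 20
= 180

180


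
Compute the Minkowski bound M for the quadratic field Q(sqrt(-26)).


d = -26, d mod 4 = 2, so disc(K) = 4d = -104; |disc(K)| = 104
Imaginary quadratic field, so n = 2, s = r2 = 1, r1 = 0
M = (n!/n^n) * (4/pi)^s * sqrt(|disc(K)|) = (2!/2^2) * (4/pi)^1 * sqrt(104)
= 0.5 * 1.273240 * 10.198039
= 6.4923

6.4923


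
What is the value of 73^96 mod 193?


p = 193 is prime and the exponent is (p-1)/2 = 96, so by Euler's criterion 73^96 = (73/193) = +1 or -1 mod 193.
Compute by square-and-multiply:
  96 = 64 + 32 (binary 1100000)
  Repeated squaring mod 193: 73^1 = 73, 73^2 = 118, 73^4 = 28, 73^8 = 12, 73^16 = 144, 73^32 = 85, 73^64 = 84
  73^96 = 73^64 * 73^32 = 84 * 85 mod 193
    84 * 85 = 7140 = 192 mod 193
  73^96 = 192 mod 193
Result 192 = p - 1 = -1 mod 193: 73 is a quadratic non-residue mod 193. As a residue in [0, p-1] the value is 192.
73^96 mod 193 = 192

192


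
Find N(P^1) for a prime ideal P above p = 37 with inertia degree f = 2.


N(P^a) = p^(a*f)
= 37^(1*2)
= 37^2
= 1369

1369


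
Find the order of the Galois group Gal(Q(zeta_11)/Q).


|Gal(Q(zeta_11)/Q)| = phi(11)
= 10

10


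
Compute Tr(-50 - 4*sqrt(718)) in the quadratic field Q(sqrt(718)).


Tr(a + b*sqrt(d)) = (a + b*sqrt(d)) + (a - b*sqrt(d)) = 2a
= 2 * (-50)
= -100

-100


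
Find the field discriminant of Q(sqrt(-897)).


For K = Q(sqrt(d)) with d squarefree: disc(K) = d if d = 1 mod 4, and disc(K) = 4d if d = 2 or 3 mod 4.
Here d = -897, and d mod 4 = 3.
d = 3 mod 4, not 1 (O_K = Z[sqrt(d)]), so disc(K) = 4d = 4 * (-897) = -3588

-3588


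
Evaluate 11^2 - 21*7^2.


x^2 - d*y^2
= 11^2 - 21*7^2
= 121 - 1029
= -908

-908


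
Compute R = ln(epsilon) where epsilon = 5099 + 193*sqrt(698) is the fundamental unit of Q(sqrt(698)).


epsilon = 5099 + 193*sqrt(698)
= 10198.0001
R = ln(10198.0001)
= 9.2299

9.2299


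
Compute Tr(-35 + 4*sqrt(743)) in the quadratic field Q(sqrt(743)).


Tr(a + b*sqrt(d)) = (a + b*sqrt(d)) + (a - b*sqrt(d)) = 2a
= 2 * (-35)
= -70

-70


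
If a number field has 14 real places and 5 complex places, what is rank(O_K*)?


By Dirichlet's unit theorem:
rank = r1 + r2 - 1
= 14 + 5 - 1
= 18

18


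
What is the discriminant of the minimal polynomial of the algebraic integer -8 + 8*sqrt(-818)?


The element -8 + 8*sqrt(-818) has minimal polynomial:
x^2 + 16*x + 52416
Discriminant = (16)^2 - 4*(52416)
= 256 - 209664
= -209408

-209408


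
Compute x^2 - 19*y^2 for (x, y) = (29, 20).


x^2 - d*y^2
= 29^2 - 19*20^2
= 841 - 7600
= -6759

-6759


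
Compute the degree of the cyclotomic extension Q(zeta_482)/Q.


The degree equals Euler's totient phi(482).
482 = 2 * 241
phi(482) = 240

240


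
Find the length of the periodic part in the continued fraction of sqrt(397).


Run the CF algorithm for sqrt(397).
a_0 = floor(sqrt(397)) = 19; set m_0=0, q_0=1.
Recurrence: m' = q*a - m,  q' = (d - m'^2)/q,  a' = floor((a_0 + m')/q').
  step 1: m=19, q=36, a=1
  step 2: m=17, q=3, a=12
  step 3: m=19, q=12, a=3
  step 4: m=17, q=9, a=4
  step 5: m=19, q=4, a=9
  step 6: m=17, q=27, a=1
  step 7: m=10, q=11, a=2
  step 8: m=12, q=23, a=1
  step 9: m=11, q=12, a=2
  step 10: m=13, q=19, a=1
  step 11: m=6, q=19, a=1
  step 12: m=13, q=12, a=2
  step 13: m=11, q=23, a=1
  step 14: m=12, q=11, a=2
  step 15: m=10, q=27, a=1
  step 16: m=17, q=4, a=9
  step 17: m=19, q=9, a=4
  step 18: m=17, q=12, a=3
  step 19: m=19, q=3, a=12
  step 20: m=17, q=36, a=1
  step 21: m=19, q=1, a=38
a_21 = 2*a_0 = 38, so the period closes here.
sqrt(397) = [19; 1, 12, 3, 4, 9, 1, 2, 1, 2, 1, 1, 2, 1, 2, 1, 9, 4, 3, 12, 1, 38]
Period length = 21

21


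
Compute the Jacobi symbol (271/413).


Compute (271/413) via quadratic reciprocity:
  reciprocity: (271/413) -> +(413/271)
  reduce: (142/271)
  pull out 2: (2/271) = +1  (since 271 mod 8 = 7)
  reciprocity: (71/271) -> -(271/71)
  reduce: (58/71)
  pull out 2: (2/71) = +1  (since 71 mod 8 = 7)
  reciprocity: (29/71) -> +(71/29)
  reduce: (13/29)
  reciprocity: (13/29) -> +(29/13)
  reduce: (3/13)
  reciprocity: (3/13) -> +(13/3)
  reduce: (1/3)
  (1/3) = 1
Product of signs = -1

-1


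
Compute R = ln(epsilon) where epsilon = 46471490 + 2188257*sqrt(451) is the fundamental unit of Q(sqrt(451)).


epsilon = 46471490 + 2188257*sqrt(451)
= 9.2943e+07
R = ln(9.2943e+07)
= 18.3475

18.3475


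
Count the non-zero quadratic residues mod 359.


For prime p, the number of non-zero quadratic residues is (p-1)/2.
= (359-1)/2
= 179

179


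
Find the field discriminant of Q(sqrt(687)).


For K = Q(sqrt(d)) with d squarefree: disc(K) = d if d = 1 mod 4, and disc(K) = 4d if d = 2 or 3 mod 4.
Here d = 687, and d mod 4 = 3.
d = 3 mod 4, not 1 (O_K = Z[sqrt(d)]), so disc(K) = 4d = 4 * (687) = 2748

2748


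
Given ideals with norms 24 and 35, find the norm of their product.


N(IJ) = N(I) * N(J)
= 24 * 35
= 840

840


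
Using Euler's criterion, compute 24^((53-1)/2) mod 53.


p = 53 is prime and the exponent is (p-1)/2 = 26, so by Euler's criterion 24^26 = (24/53) = +1 or -1 mod 53.
Compute by square-and-multiply:
  26 = 16 + 8 + 2 (binary 11010)
  Repeated squaring mod 53: 24^1 = 24, 24^2 = 46, 24^4 = 49, 24^8 = 16, 24^16 = 44
  24^26 = 24^16 * 24^8 * 24^2 = 44 * 16 * 46 mod 53
    44 * 16 = 704 = 15 mod 53
    15 * 46 = 690 = 1 mod 53
  24^26 = 1 mod 53
Result 1: 24 is a quadratic residue mod 53.
24^26 mod 53 = 1

1


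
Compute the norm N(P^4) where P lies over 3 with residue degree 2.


N(P^a) = p^(a*f)
= 3^(4*2)
= 3^8
= 6561

6561


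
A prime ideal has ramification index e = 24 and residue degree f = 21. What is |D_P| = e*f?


|D_P| = e * f
= 24 * 21
= 504

504


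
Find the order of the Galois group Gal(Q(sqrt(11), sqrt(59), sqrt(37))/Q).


The 3 square roots of distinct primes are multiplicatively independent over Q,
so [K:Q] = 2^3 and Gal(K/Q) is isomorphic to (Z/2Z)^3.
|Gal| = 2^3 = 8

8


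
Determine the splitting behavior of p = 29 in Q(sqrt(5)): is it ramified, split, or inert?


K = Q(sqrt(5)). Since d mod 4 = 1, disc(K) = 5.
Check p | disc: 5 mod 29 = 5.
p does not divide disc. Compute Legendre symbol (d/p):
5^((29-1)/2) mod 29 = 1
(d/p) = 1, so p splits: (p) = P*P' with e=1, f=1, g=2.
Therefore p is split.

split


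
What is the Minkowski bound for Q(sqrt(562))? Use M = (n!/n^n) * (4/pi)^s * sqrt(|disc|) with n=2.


d = 562, d mod 4 = 2, so disc(K) = 4d = 2248; |disc(K)| = 2248
Real quadratic field, so n = 2, s = r2 = 0, r1 = 2
M = (n!/n^n) * (4/pi)^s * sqrt(|disc(K)|) = (2!/2^2) * (4/pi)^0 * sqrt(2248)
= 0.5 * 1.000000 * 47.413078
= 23.7065

23.7065


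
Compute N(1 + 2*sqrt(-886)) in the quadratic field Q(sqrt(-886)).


N(a + b*sqrt(d)) = a^2 - d*b^2
= (1)^2 - (-886)*(2)^2
= 1 + 3544
= 3545

3545


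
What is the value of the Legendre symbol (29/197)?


p = 197 is prime, so compute (29/197) with the reciprocity algorithm (Jacobi-symbol steps: pull out 2s via (2/n), flip via reciprocity, reduce):
  reciprocity: (29/197) -> +(197/29)
  reduce: (23/29)
  reciprocity: (23/29) -> +(29/23)
  reduce: (6/23)
  pull out 2: (2/23) = +1  (since 23 mod 8 = 7)
  reciprocity: (3/23) -> -(23/3)
  reduce: (2/3)
  pull out 2: (2/3) = -1  (since 3 mod 8 = 3)
  (1/3) = 1
Product of signs = 1
(29/197) = 1

1


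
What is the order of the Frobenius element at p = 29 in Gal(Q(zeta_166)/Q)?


The Frobenius at p in Gal(Q(zeta_n)/Q) = (Z/nZ)* is the class of p, so its order is ord_166(29), the smallest k >= 1 with 29^k = 1 mod 166.
n = 166 = 2 * 83, phi(166) = 82; the order divides phi(n).
Divisors of 82: 1, 2, 41, 82
Repeated squaring mod 166: 29^1 = 29, 29^2 = 11, 29^4 = 121, 29^8 = 33, 29^16 = 93, 29^32 = 17, 29^64 = 123
Test divisors in increasing order:
  k=1: 29^1 = 29 mod 166
  k=2: 29^2 = 11 mod 166
  k=41: 29^41 = 17 * 33 * 29 = 1 mod 166  <- first divisor giving 1
Order = 41

41


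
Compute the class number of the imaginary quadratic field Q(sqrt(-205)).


K = Q(sqrt(-205)). d mod 4 = 3, so D = disc(K) = 4d = -820
h(K) equals the number of primitive reduced positive-definite forms (a, b, c) = a*x^2 + b*x*y + c*y^2 with b^2 - 4ac = D,
where reduced means |b| <= a <= c, with b >= 0 whenever |b| = a or a = c, and primitive means gcd(a, b, c) = 1.
Reduced forces 3a^2 <= |D| = 820, so 1 <= a <= 16; b must have the parity of D, and c = (b^2 - D)/(4a) must be an integer >= a.
Enumerate a = 1..16, b in [-a, a]:
  a=1: (1, 0, 205)  [1]
  a=2: (2, 2, 103)  [1]
  a=3..4: none
  a=5: (5, 0, 41)  [1]
  a=6..9: none
  a=10: (10, 10, 23)  [1]
  a=11: (11, -4, 19), (11, 4, 19)  [2]
  a=12: none
  a=13: (13, -8, 17), (13, 8, 17)  [2]
  a=14..16: none
Total reduced forms: 1 + 1 + 1 + 1 + 2 + 2 = 8
h = 8

8


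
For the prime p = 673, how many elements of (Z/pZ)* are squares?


For prime p, the number of non-zero quadratic residues is (p-1)/2.
= (673-1)/2
= 336

336


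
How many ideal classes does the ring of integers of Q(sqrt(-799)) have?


K = Q(sqrt(-799)). d mod 4 = 1, so D = disc(K) = d = -799
h(K) equals the number of primitive reduced positive-definite forms (a, b, c) = a*x^2 + b*x*y + c*y^2 with b^2 - 4ac = D,
where reduced means |b| <= a <= c, with b >= 0 whenever |b| = a or a = c, and primitive means gcd(a, b, c) = 1.
Reduced forces 3a^2 <= |D| = 799, so 1 <= a <= 16; b must have the parity of D, and c = (b^2 - D)/(4a) must be an integer >= a.
Enumerate a = 1..16, b in [-a, a]:
  a=1: (1, 1, 200)  [1]
  a=2: (2, -1, 100), (2, 1, 100)  [2]
  a=3: none
  a=4: (4, -1, 50), (4, 1, 50)  [2]
  a=5: (5, -1, 40), (5, 1, 40)  [2]
  a=6..7: none
  a=8: (8, -1, 25), (8, 1, 25)  [2]
  a=9: none
  a=10: (10, -9, 22), (10, -1, 20), (10, 1, 20), (10, 9, 22)  [4]
  a=11: (11, -9, 20), (11, 9, 20)  [2]
  a=12..15: none
  a=16: (16, 15, 16)  [1]
Total reduced forms: 1 + 2 + 2 + 2 + 2 + 4 + 2 + 1 = 16
h = 16

16


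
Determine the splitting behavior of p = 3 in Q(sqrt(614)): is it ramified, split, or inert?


K = Q(sqrt(614)). Since d mod 4 = 2, disc(K) = 2456.
Check p | disc: 2456 mod 3 = 2.
p does not divide disc. Compute Legendre symbol (d/p):
2^((3-1)/2) mod 3 = -1
(d/p) = -1, so p is inert: (p) stays prime with e=1, f=2, g=1.
Therefore p is inert.

inert


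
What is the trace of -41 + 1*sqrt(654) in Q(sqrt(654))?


Tr(a + b*sqrt(d)) = (a + b*sqrt(d)) + (a - b*sqrt(d)) = 2a
= 2 * (-41)
= -82

-82


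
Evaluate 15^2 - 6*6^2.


x^2 - d*y^2
= 15^2 - 6*6^2
= 225 - 216
= 9

9


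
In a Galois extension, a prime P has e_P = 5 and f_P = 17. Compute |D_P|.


|D_P| = e * f
= 5 * 17
= 85

85


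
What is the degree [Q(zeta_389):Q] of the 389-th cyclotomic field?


The degree equals Euler's totient phi(389).
389 = 389
phi(389) = 388

388


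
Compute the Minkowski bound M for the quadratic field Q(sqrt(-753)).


d = -753, d mod 4 = 3, so disc(K) = 4d = -3012; |disc(K)| = 3012
Imaginary quadratic field, so n = 2, s = r2 = 1, r1 = 0
M = (n!/n^n) * (4/pi)^s * sqrt(|disc(K)|) = (2!/2^2) * (4/pi)^1 * sqrt(3012)
= 0.5 * 1.273240 * 54.881691
= 34.9388

34.9388


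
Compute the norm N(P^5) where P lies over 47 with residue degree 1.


N(P^a) = p^(a*f)
= 47^(5*1)
= 47^5
= 229345007

229345007


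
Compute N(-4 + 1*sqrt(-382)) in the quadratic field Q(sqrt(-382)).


N(a + b*sqrt(d)) = a^2 - d*b^2
= (-4)^2 - (-382)*(1)^2
= 16 + 382
= 398

398


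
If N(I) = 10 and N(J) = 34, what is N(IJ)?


N(IJ) = N(I) * N(J)
= 10 * 34
= 340

340


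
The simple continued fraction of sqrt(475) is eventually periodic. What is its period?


Run the CF algorithm for sqrt(475).
a_0 = floor(sqrt(475)) = 21; set m_0=0, q_0=1.
Recurrence: m' = q*a - m,  q' = (d - m'^2)/q,  a' = floor((a_0 + m')/q').
  step 1: m=21, q=34, a=1
  step 2: m=13, q=9, a=3
  step 3: m=14, q=31, a=1
  step 4: m=17, q=6, a=6
  step 5: m=19, q=19, a=2
  step 6: m=19, q=6, a=6
  step 7: m=17, q=31, a=1
  step 8: m=14, q=9, a=3
  step 9: m=13, q=34, a=1
  step 10: m=21, q=1, a=42
a_10 = 2*a_0 = 42, so the period closes here.
sqrt(475) = [21; 1, 3, 1, 6, 2, 6, 1, 3, 1, 42]
Period length = 10

10


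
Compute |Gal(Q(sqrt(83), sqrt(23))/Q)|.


The 2 square roots of distinct primes are multiplicatively independent over Q,
so [K:Q] = 2^2 and Gal(K/Q) is isomorphic to (Z/2Z)^2.
|Gal| = 2^2 = 4

4


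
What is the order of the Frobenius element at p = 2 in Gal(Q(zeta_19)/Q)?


The Frobenius at p in Gal(Q(zeta_n)/Q) = (Z/nZ)* is the class of p, so its order is ord_19(2), the smallest k >= 1 with 2^k = 1 mod 19.
n = 19 = 19, phi(19) = 18; the order divides phi(n).
Divisors of 18: 1, 2, 3, 6, 9, 18
Repeated squaring mod 19: 2^1 = 2, 2^2 = 4, 2^4 = 16, 2^8 = 9, 2^16 = 5
Test divisors in increasing order:
  k=1: 2^1 = 2 mod 19
  k=2: 2^2 = 4 mod 19
  k=3: 2^3 = 4 * 2 = 8 mod 19
  k=6: 2^6 = 16 * 4 = 7 mod 19
  k=9: 2^9 = 9 * 2 = 18 mod 19
  k=18: 2^18 = 5 * 4 = 1 mod 19  <- first divisor giving 1
Order = 18

18


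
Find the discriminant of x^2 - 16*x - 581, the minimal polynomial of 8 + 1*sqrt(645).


The element 8 + 1*sqrt(645) has minimal polynomial:
x^2 - 16*x - 581
Discriminant = (-16)^2 - 4*(-581)
= 256 + 2324
= 2580

2580


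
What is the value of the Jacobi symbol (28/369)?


Compute (28/369) via quadratic reciprocity:
  pull out 2: (2/369) = +1  (since 369 mod 8 = 1)
  pull out 2: (2/369) = +1  (since 369 mod 8 = 1)
  reciprocity: (7/369) -> +(369/7)
  reduce: (5/7)
  reciprocity: (5/7) -> +(7/5)
  reduce: (2/5)
  pull out 2: (2/5) = -1  (since 5 mod 8 = 5)
  (1/5) = 1
Product of signs = -1

-1


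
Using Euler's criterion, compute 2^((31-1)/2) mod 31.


p = 31 is prime and the exponent is (p-1)/2 = 15, so by Euler's criterion 2^15 = (2/31) = +1 or -1 mod 31.
Compute by square-and-multiply:
  15 = 8 + 4 + 2 + 1 (binary 1111)
  Repeated squaring mod 31: 2^1 = 2, 2^2 = 4, 2^4 = 16, 2^8 = 8
  2^15 = 2^8 * 2^4 * 2^2 * 2^1 = 8 * 16 * 4 * 2 mod 31
    8 * 16 = 128 = 4 mod 31
    4 * 4 = 16 = 16 mod 31
    16 * 2 = 32 = 1 mod 31
  2^15 = 1 mod 31
Result 1: 2 is a quadratic residue mod 31.
2^15 mod 31 = 1

1


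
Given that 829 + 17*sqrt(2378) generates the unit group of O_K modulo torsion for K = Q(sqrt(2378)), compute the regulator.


epsilon = 829 + 17*sqrt(2378)
= 1658.0006
R = ln(1658.0006)
= 7.4134

7.4134


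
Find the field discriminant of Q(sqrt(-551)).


For K = Q(sqrt(d)) with d squarefree: disc(K) = d if d = 1 mod 4, and disc(K) = 4d if d = 2 or 3 mod 4.
Here d = -551, and d mod 4 = 1.
d = 1 mod 4 (O_K = Z[(1+sqrt(d))/2]), so disc(K) = d = -551

-551


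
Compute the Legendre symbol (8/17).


p = 17 is prime, so compute (8/17) with the reciprocity algorithm (Jacobi-symbol steps: pull out 2s via (2/n), flip via reciprocity, reduce):
  pull out 2: (2/17) = +1  (since 17 mod 8 = 1)
  pull out 2: (2/17) = +1  (since 17 mod 8 = 1)
  pull out 2: (2/17) = +1  (since 17 mod 8 = 1)
  (1/17) = 1
Product of signs = 1
(8/17) = 1

1


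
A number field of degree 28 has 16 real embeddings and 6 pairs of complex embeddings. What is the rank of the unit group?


By Dirichlet's unit theorem:
rank = r1 + r2 - 1
= 16 + 6 - 1
= 21

21


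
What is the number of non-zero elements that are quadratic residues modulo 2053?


For prime p, the number of non-zero quadratic residues is (p-1)/2.
= (2053-1)/2
= 1026

1026


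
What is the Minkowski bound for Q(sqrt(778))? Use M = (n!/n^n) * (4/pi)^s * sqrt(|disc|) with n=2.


d = 778, d mod 4 = 2, so disc(K) = 4d = 3112; |disc(K)| = 3112
Real quadratic field, so n = 2, s = r2 = 0, r1 = 2
M = (n!/n^n) * (4/pi)^s * sqrt(|disc(K)|) = (2!/2^2) * (4/pi)^0 * sqrt(3112)
= 0.5 * 1.000000 * 55.785303
= 27.8927

27.8927


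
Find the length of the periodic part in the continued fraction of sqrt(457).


Run the CF algorithm for sqrt(457).
a_0 = floor(sqrt(457)) = 21; set m_0=0, q_0=1.
Recurrence: m' = q*a - m,  q' = (d - m'^2)/q,  a' = floor((a_0 + m')/q').
  step 1: m=21, q=16, a=2
  step 2: m=11, q=21, a=1
  step 3: m=10, q=17, a=1
  step 4: m=7, q=24, a=1
  step 5: m=17, q=7, a=5
  step 6: m=18, q=19, a=2
  step 7: m=20, q=3, a=13
  step 8: m=19, q=32, a=1
  step 9: m=13, q=9, a=3
  step 10: m=14, q=29, a=1
  step 11: m=15, q=8, a=4
  step 12: m=17, q=21, a=1
  step 13: m=4, q=21, a=1
  step 14: m=17, q=8, a=4
  step 15: m=15, q=29, a=1
  step 16: m=14, q=9, a=3
  step 17: m=13, q=32, a=1
  step 18: m=19, q=3, a=13
  step 19: m=20, q=19, a=2
  step 20: m=18, q=7, a=5
  step 21: m=17, q=24, a=1
  step 22: m=7, q=17, a=1
  step 23: m=10, q=21, a=1
  step 24: m=11, q=16, a=2
  step 25: m=21, q=1, a=42
a_25 = 2*a_0 = 42, so the period closes here.
sqrt(457) = [21; 2, 1, 1, 1, 5, 2, 13, 1, 3, 1, 4, 1, 1, 4, 1, 3, 1, 13, 2, 5, 1, 1, 1, 2, 42]
Period length = 25

25


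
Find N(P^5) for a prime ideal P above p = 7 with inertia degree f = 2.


N(P^a) = p^(a*f)
= 7^(5*2)
= 7^10
= 282475249

282475249


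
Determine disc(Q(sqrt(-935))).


For K = Q(sqrt(d)) with d squarefree: disc(K) = d if d = 1 mod 4, and disc(K) = 4d if d = 2 or 3 mod 4.
Here d = -935, and d mod 4 = 1.
d = 1 mod 4 (O_K = Z[(1+sqrt(d))/2]), so disc(K) = d = -935

-935


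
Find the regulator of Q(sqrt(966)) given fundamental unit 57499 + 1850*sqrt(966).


epsilon = 57499 + 1850*sqrt(966)
= 114998.0000
R = ln(114998.0000)
= 11.6527

11.6527


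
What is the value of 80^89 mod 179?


p = 179 is prime and the exponent is (p-1)/2 = 89, so by Euler's criterion 80^89 = (80/179) = +1 or -1 mod 179.
Compute by square-and-multiply:
  89 = 64 + 16 + 8 + 1 (binary 1011001)
  Repeated squaring mod 179: 80^1 = 80, 80^2 = 135, 80^4 = 146, 80^8 = 15, 80^16 = 46, 80^32 = 147, 80^64 = 129
  80^89 = 80^64 * 80^16 * 80^8 * 80^1 = 129 * 46 * 15 * 80 mod 179
    129 * 46 = 5934 = 27 mod 179
    27 * 15 = 405 = 47 mod 179
    47 * 80 = 3760 = 1 mod 179
  80^89 = 1 mod 179
Result 1: 80 is a quadratic residue mod 179.
80^89 mod 179 = 1

1


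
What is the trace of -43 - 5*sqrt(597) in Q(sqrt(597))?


Tr(a + b*sqrt(d)) = (a + b*sqrt(d)) + (a - b*sqrt(d)) = 2a
= 2 * (-43)
= -86

-86


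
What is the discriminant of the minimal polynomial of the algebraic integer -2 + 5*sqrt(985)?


The element -2 + 5*sqrt(985) has minimal polynomial:
x^2 + 4*x - 24621
Discriminant = (4)^2 - 4*(-24621)
= 16 + 98484
= 98500

98500


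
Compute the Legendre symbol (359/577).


p = 577 is prime, so compute (359/577) with the reciprocity algorithm (Jacobi-symbol steps: pull out 2s via (2/n), flip via reciprocity, reduce):
  reciprocity: (359/577) -> +(577/359)
  reduce: (218/359)
  pull out 2: (2/359) = +1  (since 359 mod 8 = 7)
  reciprocity: (109/359) -> +(359/109)
  reduce: (32/109)
  pull out 2: (2/109) = -1  (since 109 mod 8 = 5)
  pull out 2: (2/109) = -1  (since 109 mod 8 = 5)
  pull out 2: (2/109) = -1  (since 109 mod 8 = 5)
  pull out 2: (2/109) = -1  (since 109 mod 8 = 5)
  pull out 2: (2/109) = -1  (since 109 mod 8 = 5)
  (1/109) = 1
Product of signs = -1
(359/577) = -1

-1


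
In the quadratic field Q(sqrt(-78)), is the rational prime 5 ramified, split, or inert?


K = Q(sqrt(-78)). Since d mod 4 = 2, disc(K) = -312.
Check p | disc: -312 mod 5 = 3.
p does not divide disc. Compute Legendre symbol (d/p):
2^((5-1)/2) mod 5 = -1
(d/p) = -1, so p is inert: (p) stays prime with e=1, f=2, g=1.
Therefore p is inert.

inert


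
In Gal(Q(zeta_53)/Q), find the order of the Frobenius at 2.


The Frobenius at p in Gal(Q(zeta_n)/Q) = (Z/nZ)* is the class of p, so its order is ord_53(2), the smallest k >= 1 with 2^k = 1 mod 53.
n = 53 = 53, phi(53) = 52; the order divides phi(n).
Divisors of 52: 1, 2, 4, 13, 26, 52
Repeated squaring mod 53: 2^1 = 2, 2^2 = 4, 2^4 = 16, 2^8 = 44, 2^16 = 28, 2^32 = 42
Test divisors in increasing order:
  k=1: 2^1 = 2 mod 53
  k=2: 2^2 = 4 mod 53
  k=4: 2^4 = 16 mod 53
  k=13: 2^13 = 44 * 16 * 2 = 30 mod 53
  k=26: 2^26 = 28 * 44 * 4 = 52 mod 53
  k=52: 2^52 = 42 * 28 * 16 = 1 mod 53  <- first divisor giving 1
Order = 52

52


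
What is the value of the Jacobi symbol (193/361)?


Compute (193/361) via quadratic reciprocity:
  reciprocity: (193/361) -> +(361/193)
  reduce: (168/193)
  pull out 2: (2/193) = +1  (since 193 mod 8 = 1)
  pull out 2: (2/193) = +1  (since 193 mod 8 = 1)
  pull out 2: (2/193) = +1  (since 193 mod 8 = 1)
  reciprocity: (21/193) -> +(193/21)
  reduce: (4/21)
  pull out 2: (2/21) = -1  (since 21 mod 8 = 5)
  pull out 2: (2/21) = -1  (since 21 mod 8 = 5)
  (1/21) = 1
Product of signs = 1

1


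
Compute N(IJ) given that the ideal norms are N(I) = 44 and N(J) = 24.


N(IJ) = N(I) * N(J)
= 44 * 24
= 1056

1056


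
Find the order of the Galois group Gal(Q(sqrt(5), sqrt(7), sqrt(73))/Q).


The 3 square roots of distinct primes are multiplicatively independent over Q,
so [K:Q] = 2^3 and Gal(K/Q) is isomorphic to (Z/2Z)^3.
|Gal| = 2^3 = 8

8


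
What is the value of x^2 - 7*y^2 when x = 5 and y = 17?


x^2 - d*y^2
= 5^2 - 7*17^2
= 25 - 2023
= -1998

-1998


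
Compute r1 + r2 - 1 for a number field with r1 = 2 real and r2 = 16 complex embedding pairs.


By Dirichlet's unit theorem:
rank = r1 + r2 - 1
= 2 + 16 - 1
= 17

17


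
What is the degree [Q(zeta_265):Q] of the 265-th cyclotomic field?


The degree equals Euler's totient phi(265).
265 = 5 * 53
phi(265) = 208

208


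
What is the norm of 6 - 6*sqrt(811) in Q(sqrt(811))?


N(a + b*sqrt(d)) = a^2 - d*b^2
= (6)^2 - (811)*(-6)^2
= 36 - 29196
= -29160

-29160


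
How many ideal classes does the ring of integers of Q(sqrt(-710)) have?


K = Q(sqrt(-710)). d mod 4 = 2, so D = disc(K) = 4d = -2840
h(K) equals the number of primitive reduced positive-definite forms (a, b, c) = a*x^2 + b*x*y + c*y^2 with b^2 - 4ac = D,
where reduced means |b| <= a <= c, with b >= 0 whenever |b| = a or a = c, and primitive means gcd(a, b, c) = 1.
Reduced forces 3a^2 <= |D| = 2840, so 1 <= a <= 30; b must have the parity of D, and c = (b^2 - D)/(4a) must be an integer >= a.
Enumerate a = 1..30, b in [-a, a]:
  a=1: (1, 0, 710)  [1]
  a=2: (2, 0, 355)  [1]
  a=3: (3, -2, 237), (3, 2, 237)  [2]
  a=4: none
  a=5: (5, 0, 142)  [1]
  a=6: (6, -4, 119), (6, 4, 119)  [2]
  a=7: (7, -4, 102), (7, 4, 102)  [2]
  a=8: none
  a=9: (9, -2, 79), (9, 2, 79)  [2]
  a=10: (10, 0, 71)  [1]
  a=11: (11, -8, 66), (11, 8, 66)  [2]
  a=12..13: none
  a=14: (14, -4, 51), (14, 4, 51)  [2]
  a=15: (15, -10, 49), (15, 10, 49)  [2]
  a=16: none
  a=17: (17, -4, 42), (17, 4, 42)  [2]
  a=18: (18, -16, 43), (18, 16, 43)  [2]
  a=19..20: none
  a=21: (21, -10, 35), (21, -4, 34), (21, 4, 34), (21, 10, 35)  [4]
  a=22: (22, -8, 33), (22, 8, 33)  [2]
  a=23: (23, -14, 33), (23, 14, 33)  [2]
  a=24..26: none
  a=27: (27, -20, 30), (27, 20, 30)  [2]
  a=28..30: none
Total reduced forms: 1 + 1 + 2 + 1 + 2 + 2 + 2 + 1 + 2 + 2 + 2 + 2 + 2 + 4 + 2 + 2 + 2 = 32
h = 32

32


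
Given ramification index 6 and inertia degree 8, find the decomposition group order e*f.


|D_P| = e * f
= 6 * 8
= 48

48


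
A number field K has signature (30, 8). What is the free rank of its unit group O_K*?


By Dirichlet's unit theorem:
rank = r1 + r2 - 1
= 30 + 8 - 1
= 37

37


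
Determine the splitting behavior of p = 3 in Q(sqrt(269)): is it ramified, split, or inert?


K = Q(sqrt(269)). Since d mod 4 = 1, disc(K) = 269.
Check p | disc: 269 mod 3 = 2.
p does not divide disc. Compute Legendre symbol (d/p):
2^((3-1)/2) mod 3 = -1
(d/p) = -1, so p is inert: (p) stays prime with e=1, f=2, g=1.
Therefore p is inert.

inert


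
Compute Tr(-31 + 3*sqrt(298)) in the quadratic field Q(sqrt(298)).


Tr(a + b*sqrt(d)) = (a + b*sqrt(d)) + (a - b*sqrt(d)) = 2a
= 2 * (-31)
= -62

-62


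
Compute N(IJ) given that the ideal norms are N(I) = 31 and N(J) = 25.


N(IJ) = N(I) * N(J)
= 31 * 25
= 775

775


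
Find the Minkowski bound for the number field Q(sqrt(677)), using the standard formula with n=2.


d = 677, d mod 4 = 1, so disc(K) = d = 677; |disc(K)| = 677
Real quadratic field, so n = 2, s = r2 = 0, r1 = 2
M = (n!/n^n) * (4/pi)^s * sqrt(|disc(K)|) = (2!/2^2) * (4/pi)^0 * sqrt(677)
= 0.5 * 1.000000 * 26.019224
= 13.0096

13.0096


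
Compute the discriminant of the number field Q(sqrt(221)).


For K = Q(sqrt(d)) with d squarefree: disc(K) = d if d = 1 mod 4, and disc(K) = 4d if d = 2 or 3 mod 4.
Here d = 221, and d mod 4 = 1.
d = 1 mod 4 (O_K = Z[(1+sqrt(d))/2]), so disc(K) = d = 221

221


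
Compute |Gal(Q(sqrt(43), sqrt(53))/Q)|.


The 2 square roots of distinct primes are multiplicatively independent over Q,
so [K:Q] = 2^2 and Gal(K/Q) is isomorphic to (Z/2Z)^2.
|Gal| = 2^2 = 4

4


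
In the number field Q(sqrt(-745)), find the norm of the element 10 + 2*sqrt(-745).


N(a + b*sqrt(d)) = a^2 - d*b^2
= (10)^2 - (-745)*(2)^2
= 100 + 2980
= 3080

3080


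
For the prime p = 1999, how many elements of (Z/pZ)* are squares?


For prime p, the number of non-zero quadratic residues is (p-1)/2.
= (1999-1)/2
= 999

999


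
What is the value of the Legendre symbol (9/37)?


p = 37 is prime, so compute (9/37) with the reciprocity algorithm (Jacobi-symbol steps: pull out 2s via (2/n), flip via reciprocity, reduce):
  reciprocity: (9/37) -> +(37/9)
  reduce: (1/9)
  (1/9) = 1
Product of signs = 1
(9/37) = 1

1


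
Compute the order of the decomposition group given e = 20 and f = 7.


|D_P| = e * f
= 20 * 7
= 140

140


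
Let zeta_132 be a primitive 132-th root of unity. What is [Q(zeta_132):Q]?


The degree equals Euler's totient phi(132).
132 = 2^2 * 3 * 11
phi(132) = 40

40


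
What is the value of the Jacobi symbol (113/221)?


Compute (113/221) via quadratic reciprocity:
  reciprocity: (113/221) -> +(221/113)
  reduce: (108/113)
  pull out 2: (2/113) = +1  (since 113 mod 8 = 1)
  pull out 2: (2/113) = +1  (since 113 mod 8 = 1)
  reciprocity: (27/113) -> +(113/27)
  reduce: (5/27)
  reciprocity: (5/27) -> +(27/5)
  reduce: (2/5)
  pull out 2: (2/5) = -1  (since 5 mod 8 = 5)
  (1/5) = 1
Product of signs = -1

-1


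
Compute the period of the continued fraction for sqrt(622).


Run the CF algorithm for sqrt(622).
a_0 = floor(sqrt(622)) = 24; set m_0=0, q_0=1.
Recurrence: m' = q*a - m,  q' = (d - m'^2)/q,  a' = floor((a_0 + m')/q').
  step 1: m=24, q=46, a=1
  step 2: m=22, q=3, a=15
  step 3: m=23, q=31, a=1
  step 4: m=8, q=18, a=1
  step 5: m=10, q=29, a=1
  step 6: m=19, q=9, a=4
  step 7: m=17, q=37, a=1
  step 8: m=20, q=6, a=7
  step 9: m=22, q=23, a=2
  step 10: m=24, q=2, a=24
  step 11: m=24, q=23, a=2
  step 12: m=22, q=6, a=7
  step 13: m=20, q=37, a=1
  step 14: m=17, q=9, a=4
  step 15: m=19, q=29, a=1
  step 16: m=10, q=18, a=1
  step 17: m=8, q=31, a=1
  step 18: m=23, q=3, a=15
  step 19: m=22, q=46, a=1
  step 20: m=24, q=1, a=48
a_20 = 2*a_0 = 48, so the period closes here.
sqrt(622) = [24; 1, 15, 1, 1, 1, 4, 1, 7, 2, 24, 2, 7, 1, 4, 1, 1, 1, 15, 1, 48]
Period length = 20

20


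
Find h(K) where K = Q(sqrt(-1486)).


K = Q(sqrt(-1486)). d mod 4 = 2, so D = disc(K) = 4d = -5944
h(K) equals the number of primitive reduced positive-definite forms (a, b, c) = a*x^2 + b*x*y + c*y^2 with b^2 - 4ac = D,
where reduced means |b| <= a <= c, with b >= 0 whenever |b| = a or a = c, and primitive means gcd(a, b, c) = 1.
Reduced forces 3a^2 <= |D| = 5944, so 1 <= a <= 44; b must have the parity of D, and c = (b^2 - D)/(4a) must be an integer >= a.
Enumerate a = 1..44, b in [-a, a]:
  a=1: (1, 0, 1486)  [1]
  a=2: (2, 0, 743)  [1]
  a=3..4: none
  a=5: (5, -4, 298), (5, 4, 298)  [2]
  a=6..9: none
  a=10: (10, -4, 149), (10, 4, 149)  [2]
  a=11..12: none
  a=13: (13, -6, 115), (13, 6, 115)  [2]
  a=14..22: none
  a=23: (23, -6, 65), (23, 6, 65)  [2]
  a=24: none
  a=25: (25, -16, 62), (25, 16, 62)  [2]
  a=26: (26, -20, 61), (26, 20, 61)  [2]
  a=27..28: none
  a=29: (29, -28, 58), (29, 28, 58)  [2]
  a=30: none
  a=31: (31, -16, 50), (31, 16, 50)  [2]
  a=32..40: none
  a=41: (41, -40, 46), (41, 40, 46)  [2]
  a=42..44: none
Total reduced forms: 1 + 1 + 2 + 2 + 2 + 2 + 2 + 2 + 2 + 2 + 2 = 20
h = 20

20


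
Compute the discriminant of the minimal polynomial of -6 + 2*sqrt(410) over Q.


The element -6 + 2*sqrt(410) has minimal polynomial:
x^2 + 12*x - 1604
Discriminant = (12)^2 - 4*(-1604)
= 144 + 6416
= 6560

6560


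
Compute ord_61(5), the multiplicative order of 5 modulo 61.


We want ord_61(5), the smallest k >= 1 with 5^k = 1 mod 61.
n = 61 = 61, phi(61) = 60; the order divides phi(n).
Divisors of 60: 1, 2, 3, 4, 5, 6, 10, 12, 15, 20, 30, 60
Repeated squaring mod 61: 5^1 = 5, 5^2 = 25, 5^4 = 15, 5^8 = 42, 5^16 = 56, 5^32 = 25
Test divisors in increasing order:
  k=1: 5^1 = 5 mod 61
  k=2: 5^2 = 25 mod 61
  k=3: 5^3 = 25 * 5 = 3 mod 61
  k=4: 5^4 = 15 mod 61
  k=5: 5^5 = 15 * 5 = 14 mod 61
  k=6: 5^6 = 15 * 25 = 9 mod 61
  k=10: 5^10 = 42 * 25 = 13 mod 61
  k=12: 5^12 = 42 * 15 = 20 mod 61
  k=15: 5^15 = 42 * 15 * 25 * 5 = 60 mod 61
  k=20: 5^20 = 56 * 15 = 47 mod 61
  k=30: 5^30 = 56 * 42 * 15 * 25 = 1 mod 61  <- first divisor giving 1
Order = 30

30


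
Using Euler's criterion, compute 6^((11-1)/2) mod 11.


p = 11 is prime and the exponent is (p-1)/2 = 5, so by Euler's criterion 6^5 = (6/11) = +1 or -1 mod 11.
Compute by square-and-multiply:
  5 = 4 + 1 (binary 101)
  Repeated squaring mod 11: 6^1 = 6, 6^2 = 3, 6^4 = 9
  6^5 = 6^4 * 6^1 = 9 * 6 mod 11
    9 * 6 = 54 = 10 mod 11
  6^5 = 10 mod 11
Result 10 = p - 1 = -1 mod 11: 6 is a quadratic non-residue mod 11. As a residue in [0, p-1] the value is 10.
6^5 mod 11 = 10

10


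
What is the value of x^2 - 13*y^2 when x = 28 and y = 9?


x^2 - d*y^2
= 28^2 - 13*9^2
= 784 - 1053
= -269

-269


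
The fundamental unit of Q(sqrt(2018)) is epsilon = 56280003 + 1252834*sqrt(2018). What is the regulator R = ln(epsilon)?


epsilon = 56280003 + 1252834*sqrt(2018)
= 1.1256e+08
R = ln(1.1256e+08)
= 18.5390

18.5390


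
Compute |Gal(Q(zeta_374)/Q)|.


|Gal(Q(zeta_374)/Q)| = phi(374)
= 160

160


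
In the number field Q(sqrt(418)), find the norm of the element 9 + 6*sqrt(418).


N(a + b*sqrt(d)) = a^2 - d*b^2
= (9)^2 - (418)*(6)^2
= 81 - 15048
= -14967

-14967


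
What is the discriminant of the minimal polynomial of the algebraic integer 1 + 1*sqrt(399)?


The element 1 + 1*sqrt(399) has minimal polynomial:
x^2 - 2*x - 398
Discriminant = (-2)^2 - 4*(-398)
= 4 + 1592
= 1596

1596


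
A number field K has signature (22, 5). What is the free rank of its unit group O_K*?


By Dirichlet's unit theorem:
rank = r1 + r2 - 1
= 22 + 5 - 1
= 26

26


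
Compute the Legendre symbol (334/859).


p = 859 is prime, so compute (334/859) with the reciprocity algorithm (Jacobi-symbol steps: pull out 2s via (2/n), flip via reciprocity, reduce):
  pull out 2: (2/859) = -1  (since 859 mod 8 = 3)
  reciprocity: (167/859) -> -(859/167)
  reduce: (24/167)
  pull out 2: (2/167) = +1  (since 167 mod 8 = 7)
  pull out 2: (2/167) = +1  (since 167 mod 8 = 7)
  pull out 2: (2/167) = +1  (since 167 mod 8 = 7)
  reciprocity: (3/167) -> -(167/3)
  reduce: (2/3)
  pull out 2: (2/3) = -1  (since 3 mod 8 = 3)
  (1/3) = 1
Product of signs = 1
(334/859) = 1

1


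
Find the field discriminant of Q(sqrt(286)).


For K = Q(sqrt(d)) with d squarefree: disc(K) = d if d = 1 mod 4, and disc(K) = 4d if d = 2 or 3 mod 4.
Here d = 286, and d mod 4 = 2.
d = 2 mod 4, not 1 (O_K = Z[sqrt(d)]), so disc(K) = 4d = 4 * (286) = 1144

1144


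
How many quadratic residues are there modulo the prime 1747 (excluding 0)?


For prime p, the number of non-zero quadratic residues is (p-1)/2.
= (1747-1)/2
= 873

873


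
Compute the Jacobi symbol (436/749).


Compute (436/749) via quadratic reciprocity:
  pull out 2: (2/749) = -1  (since 749 mod 8 = 5)
  pull out 2: (2/749) = -1  (since 749 mod 8 = 5)
  reciprocity: (109/749) -> +(749/109)
  reduce: (95/109)
  reciprocity: (95/109) -> +(109/95)
  reduce: (14/95)
  pull out 2: (2/95) = +1  (since 95 mod 8 = 7)
  reciprocity: (7/95) -> -(95/7)
  reduce: (4/7)
  pull out 2: (2/7) = +1  (since 7 mod 8 = 7)
  pull out 2: (2/7) = +1  (since 7 mod 8 = 7)
  (1/7) = 1
Product of signs = -1

-1


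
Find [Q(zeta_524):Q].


The degree equals Euler's totient phi(524).
524 = 2^2 * 131
phi(524) = 260

260


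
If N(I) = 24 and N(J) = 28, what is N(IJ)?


N(IJ) = N(I) * N(J)
= 24 * 28
= 672

672


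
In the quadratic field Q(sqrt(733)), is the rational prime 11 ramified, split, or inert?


K = Q(sqrt(733)). Since d mod 4 = 1, disc(K) = 733.
Check p | disc: 733 mod 11 = 7.
p does not divide disc. Compute Legendre symbol (d/p):
7^((11-1)/2) mod 11 = -1
(d/p) = -1, so p is inert: (p) stays prime with e=1, f=2, g=1.
Therefore p is inert.

inert


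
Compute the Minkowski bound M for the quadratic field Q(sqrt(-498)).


d = -498, d mod 4 = 2, so disc(K) = 4d = -1992; |disc(K)| = 1992
Imaginary quadratic field, so n = 2, s = r2 = 1, r1 = 0
M = (n!/n^n) * (4/pi)^s * sqrt(|disc(K)|) = (2!/2^2) * (4/pi)^1 * sqrt(1992)
= 0.5 * 1.273240 * 44.631827
= 28.4135

28.4135


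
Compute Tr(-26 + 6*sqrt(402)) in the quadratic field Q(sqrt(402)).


Tr(a + b*sqrt(d)) = (a + b*sqrt(d)) + (a - b*sqrt(d)) = 2a
= 2 * (-26)
= -52

-52


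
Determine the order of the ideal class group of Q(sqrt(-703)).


K = Q(sqrt(-703)). d mod 4 = 1, so D = disc(K) = d = -703
h(K) equals the number of primitive reduced positive-definite forms (a, b, c) = a*x^2 + b*x*y + c*y^2 with b^2 - 4ac = D,
where reduced means |b| <= a <= c, with b >= 0 whenever |b| = a or a = c, and primitive means gcd(a, b, c) = 1.
Reduced forces 3a^2 <= |D| = 703, so 1 <= a <= 15; b must have the parity of D, and c = (b^2 - D)/(4a) must be an integer >= a.
Enumerate a = 1..15, b in [-a, a]:
  a=1: (1, 1, 176)  [1]
  a=2: (2, -1, 88), (2, 1, 88)  [2]
  a=3: none
  a=4: (4, -1, 44), (4, 1, 44)  [2]
  a=5..6: none
  a=7: (7, -5, 26), (7, 5, 26)  [2]
  a=8: (8, -1, 22), (8, 1, 22)  [2]
  a=9..10: none
  a=11: (11, -1, 16), (11, 1, 16)  [2]
  a=12: none
  a=13: (13, -5, 14), (13, 5, 14)  [2]
  a=14: (14, 9, 14)  [1]
  a=15: none
Total reduced forms: 1 + 2 + 2 + 2 + 2 + 2 + 2 + 1 = 14
h = 14

14


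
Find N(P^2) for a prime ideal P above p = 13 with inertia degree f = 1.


N(P^a) = p^(a*f)
= 13^(2*1)
= 13^2
= 169

169


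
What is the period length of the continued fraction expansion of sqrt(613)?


Run the CF algorithm for sqrt(613).
a_0 = floor(sqrt(613)) = 24; set m_0=0, q_0=1.
Recurrence: m' = q*a - m,  q' = (d - m'^2)/q,  a' = floor((a_0 + m')/q').
  step 1: m=24, q=37, a=1
  step 2: m=13, q=12, a=3
  step 3: m=23, q=7, a=6
  step 4: m=19, q=36, a=1
  step 5: m=17, q=9, a=4
  step 6: m=19, q=28, a=1
  step 7: m=9, q=19, a=1
  step 8: m=10, q=27, a=1
  step 9: m=17, q=12, a=3
  step 10: m=19, q=21, a=2
  step 11: m=23, q=4, a=11
  step 12: m=21, q=43, a=1
  step 13: m=22, q=3, a=15
  step 14: m=23, q=28, a=1
  step 15: m=5, q=21, a=1
  step 16: m=16, q=17, a=2
  step 17: m=18, q=17, a=2
  step 18: m=16, q=21, a=1
  step 19: m=5, q=28, a=1
  step 20: m=23, q=3, a=15
  step 21: m=22, q=43, a=1
  step 22: m=21, q=4, a=11
  step 23: m=23, q=21, a=2
  step 24: m=19, q=12, a=3
  step 25: m=17, q=27, a=1
  step 26: m=10, q=19, a=1
  step 27: m=9, q=28, a=1
  step 28: m=19, q=9, a=4
  step 29: m=17, q=36, a=1
  step 30: m=19, q=7, a=6
  step 31: m=23, q=12, a=3
  step 32: m=13, q=37, a=1
  step 33: m=24, q=1, a=48
a_33 = 2*a_0 = 48, so the period closes here.
sqrt(613) = [24; 1, 3, 6, 1, 4, 1, 1, 1, 3, 2, 11, 1, 15, 1, 1, 2, 2, 1, 1, 15, 1, 11, 2, 3, 1, 1, 1, 4, 1, 6, 3, 1, 48]
Period length = 33

33


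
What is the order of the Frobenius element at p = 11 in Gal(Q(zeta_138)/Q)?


The Frobenius at p in Gal(Q(zeta_n)/Q) = (Z/nZ)* is the class of p, so its order is ord_138(11), the smallest k >= 1 with 11^k = 1 mod 138.
n = 138 = 2 * 3 * 23, phi(138) = 44; the order divides phi(n).
Divisors of 44: 1, 2, 4, 11, 22, 44
Repeated squaring mod 138: 11^1 = 11, 11^2 = 121, 11^4 = 13, 11^8 = 31, 11^16 = 133, 11^32 = 25
Test divisors in increasing order:
  k=1: 11^1 = 11 mod 138
  k=2: 11^2 = 121 mod 138
  k=4: 11^4 = 13 mod 138
  k=11: 11^11 = 31 * 121 * 11 = 137 mod 138
  k=22: 11^22 = 133 * 13 * 121 = 1 mod 138  <- first divisor giving 1
Order = 22

22
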